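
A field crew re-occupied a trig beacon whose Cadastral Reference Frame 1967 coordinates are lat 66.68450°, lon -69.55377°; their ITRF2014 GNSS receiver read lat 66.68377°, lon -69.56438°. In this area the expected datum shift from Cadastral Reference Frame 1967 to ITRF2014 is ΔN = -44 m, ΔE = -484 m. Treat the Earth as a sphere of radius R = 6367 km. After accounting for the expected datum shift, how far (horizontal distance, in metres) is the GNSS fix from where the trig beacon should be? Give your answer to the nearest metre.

41 m

Observed coordinate differences: Δφ = -0.00073°, Δλ = -0.01061°.
Converting to metres (1° lat = 111125 m, cos φ = 0.395794): observed ΔN = -81.1 m, observed ΔE = -466.7 m.
Subtracting the expected shift leaves a residual of -81.1 − (-44) = -37.1 m north and -466.7 − (-484) = 17.3 m east.
Residual distance = √((-37.1)² + 17.3²) = 41.0 m.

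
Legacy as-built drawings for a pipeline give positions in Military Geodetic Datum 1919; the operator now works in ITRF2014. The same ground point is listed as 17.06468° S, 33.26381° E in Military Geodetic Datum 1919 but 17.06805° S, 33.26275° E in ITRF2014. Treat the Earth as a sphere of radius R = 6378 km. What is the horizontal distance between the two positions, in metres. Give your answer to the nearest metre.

Δφ = -17.06805° − -17.06468° = -0.00337°; Δλ = 33.26275° − 33.26381° = -0.00106°.
1° along a meridian = πR/180 = 111317 m.
ΔN = Δφ × 111317 = -375.1 m; ΔE = Δλ × 111317 × cos(-17.06468°) = -0.00106 × 111317 × 0.955974 = -112.8 m.
Distance = √(ΔE² + ΔN²) = √((-112.8)² + (-375.1)²) = 391.7 m.

392 m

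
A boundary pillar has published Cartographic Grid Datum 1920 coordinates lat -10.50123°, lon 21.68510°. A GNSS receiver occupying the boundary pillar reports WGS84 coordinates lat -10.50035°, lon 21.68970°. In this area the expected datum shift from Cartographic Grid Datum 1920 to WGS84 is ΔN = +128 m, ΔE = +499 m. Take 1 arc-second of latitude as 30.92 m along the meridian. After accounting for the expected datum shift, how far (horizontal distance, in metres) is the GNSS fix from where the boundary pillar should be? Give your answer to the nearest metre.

Observed coordinate differences: Δφ = +0.00088°, Δλ = +0.00460°.
Converting to metres (1° lat = 111312 m, cos φ = 0.983251): observed ΔN = 98.0 m, observed ΔE = 503.5 m.
Subtracting the expected shift leaves a residual of 98.0 − (128) = -30.0 m north and 503.5 − (499) = 4.5 m east.
Residual distance = √((-30.0)² + 4.5²) = 30.4 m.

30 m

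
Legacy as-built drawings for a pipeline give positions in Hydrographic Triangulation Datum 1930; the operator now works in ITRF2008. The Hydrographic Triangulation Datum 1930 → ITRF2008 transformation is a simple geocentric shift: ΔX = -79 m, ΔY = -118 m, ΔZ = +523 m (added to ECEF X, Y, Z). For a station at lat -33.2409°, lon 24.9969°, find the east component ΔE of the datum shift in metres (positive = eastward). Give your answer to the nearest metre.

At φ = -33.2409°, λ = 24.9969°: sin φ = -0.548160, cos φ = 0.836373, sin λ = 0.422569, cos λ = 0.906331.
ΔE = −sin λ·ΔX + cos λ·ΔY = −(0.422569)·(-79) + (0.906331)·(-118) = -73.56 m.

ΔE = -74 m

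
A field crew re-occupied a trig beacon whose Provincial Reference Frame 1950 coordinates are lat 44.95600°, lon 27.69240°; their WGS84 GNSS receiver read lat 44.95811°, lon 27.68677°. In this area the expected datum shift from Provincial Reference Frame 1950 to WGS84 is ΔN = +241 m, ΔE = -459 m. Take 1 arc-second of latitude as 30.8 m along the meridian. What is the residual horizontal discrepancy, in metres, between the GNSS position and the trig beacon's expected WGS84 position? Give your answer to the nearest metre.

Observed coordinate differences: Δφ = +0.00211°, Δλ = -0.00563°.
Converting to metres (1° lat = 110880 m, cos φ = 0.707650): observed ΔN = 234.0 m, observed ΔE = -441.8 m.
Subtracting the expected shift leaves a residual of 234.0 − (241) = -7.0 m north and -441.8 − (-459) = 17.2 m east.
Residual distance = √((-7.0)² + 17.2²) = 18.6 m.

19 m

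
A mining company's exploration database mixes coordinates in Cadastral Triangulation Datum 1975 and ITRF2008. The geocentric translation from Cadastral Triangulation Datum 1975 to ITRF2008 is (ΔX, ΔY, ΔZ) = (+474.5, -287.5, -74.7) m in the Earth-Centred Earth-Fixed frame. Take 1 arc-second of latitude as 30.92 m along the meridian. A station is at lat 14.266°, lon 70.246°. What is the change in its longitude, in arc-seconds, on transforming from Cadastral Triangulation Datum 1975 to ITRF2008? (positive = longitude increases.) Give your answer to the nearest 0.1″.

Δλ = -18.1″

sin φ = 0.246424, cos φ = 0.969162, sin λ = 0.941152, cos λ = 0.337982.
East component: ΔE = −sin λ·ΔX + cos λ·ΔY = −(0.941152)(474.5) + (0.337982)(-287.5) = -543.75 m.
1° of latitude spans 3600 × 30.92 = 111312 m; at latitude φ, 1° of longitude spans that × cos φ = 107879.4 m, so Δλ = -543.75 / 107879.4 × 3600 = -18.145″.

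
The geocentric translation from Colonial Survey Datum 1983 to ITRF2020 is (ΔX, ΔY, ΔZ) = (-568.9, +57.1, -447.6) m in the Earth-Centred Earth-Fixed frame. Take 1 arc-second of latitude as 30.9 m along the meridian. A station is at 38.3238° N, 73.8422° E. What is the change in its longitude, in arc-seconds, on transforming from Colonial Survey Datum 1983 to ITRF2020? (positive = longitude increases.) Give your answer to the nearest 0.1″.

Δλ = 23.2″

sin φ = 0.620105, cos φ = 0.784519, sin λ = 0.960499, cos λ = 0.278284.
East component: ΔE = −sin λ·ΔX + cos λ·ΔY = −(0.960499)(-568.9) + (0.278284)(57.1) = 562.32 m.
1° of latitude spans 3600 × 30.90 = 111240 m; at latitude φ, 1° of longitude spans that × cos φ = 87269.9 m, so Δλ = 562.32 / 87269.9 × 3600 = 23.196″.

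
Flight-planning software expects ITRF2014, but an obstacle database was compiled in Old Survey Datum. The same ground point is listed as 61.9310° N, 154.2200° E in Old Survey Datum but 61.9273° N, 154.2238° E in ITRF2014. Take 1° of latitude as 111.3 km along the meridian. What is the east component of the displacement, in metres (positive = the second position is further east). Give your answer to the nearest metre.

ΔE = 199 m

Δφ = 61.9273° − 61.9310° = -0.0037°; Δλ = 154.2238° − 154.2200° = +0.0038°.
ΔN = Δφ × 111300 = -411.8 m; ΔE = Δλ × 111300 × cos(61.9310°) = +0.0038 × 111300 × 0.470535 = 199.0 m.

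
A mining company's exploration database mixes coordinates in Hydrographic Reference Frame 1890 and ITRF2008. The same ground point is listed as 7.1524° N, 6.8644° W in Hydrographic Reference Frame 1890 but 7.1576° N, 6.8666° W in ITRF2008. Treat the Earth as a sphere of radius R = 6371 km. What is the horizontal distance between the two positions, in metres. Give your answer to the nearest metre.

627 m

Δφ = 7.1576° − 7.1524° = +0.0052°; Δλ = -6.8666° − -6.8644° = -0.0022°.
1° along a meridian = πR/180 = 111195 m.
ΔN = Δφ × 111195 = 578.2 m; ΔE = Δλ × 111195 × cos(7.1524°) = -0.0022 × 111195 × 0.992218 = -242.7 m.
Distance = √(ΔE² + ΔN²) = √((-242.7)² + 578.2²) = 627.1 m.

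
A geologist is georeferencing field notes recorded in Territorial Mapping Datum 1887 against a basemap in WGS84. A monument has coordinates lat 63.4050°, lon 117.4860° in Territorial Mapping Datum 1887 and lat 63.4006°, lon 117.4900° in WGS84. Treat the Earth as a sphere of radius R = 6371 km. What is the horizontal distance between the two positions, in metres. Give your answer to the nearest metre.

528 m

Δφ = 63.4006° − 63.4050° = -0.0044°; Δλ = 117.4900° − 117.4860° = +0.0040°.
1° along a meridian = πR/180 = 111195 m.
ΔN = Δφ × 111195 = -489.3 m; ΔE = Δλ × 111195 × cos(63.4050°) = +0.0040 × 111195 × 0.447681 = 199.1 m.
Distance = √(ΔE² + ΔN²) = √(199.1² + (-489.3)²) = 528.2 m.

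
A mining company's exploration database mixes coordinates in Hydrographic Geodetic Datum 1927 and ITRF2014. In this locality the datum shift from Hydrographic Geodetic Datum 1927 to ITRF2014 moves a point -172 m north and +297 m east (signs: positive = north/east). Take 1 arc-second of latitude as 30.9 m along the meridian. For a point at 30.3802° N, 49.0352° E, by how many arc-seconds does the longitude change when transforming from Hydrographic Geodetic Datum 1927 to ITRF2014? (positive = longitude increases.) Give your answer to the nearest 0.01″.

At latitude 30.3802°, cos φ = 0.862688.
1″ of longitude at this latitude = 30.90 × cos φ = 26.6571 m, so Δλ = 297.0 / 26.6571 = 11.142″.

Δλ = 11.14″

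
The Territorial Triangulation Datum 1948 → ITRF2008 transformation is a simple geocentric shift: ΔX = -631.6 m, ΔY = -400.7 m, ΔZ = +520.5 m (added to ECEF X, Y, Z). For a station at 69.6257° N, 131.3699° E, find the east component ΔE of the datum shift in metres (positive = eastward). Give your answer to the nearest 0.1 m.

At φ = 69.6257°, λ = 131.3699°: sin φ = 0.937438, cos φ = 0.348152, sin λ = 0.750458, cos λ = -0.660918.
ΔE = −sin λ·ΔX + cos λ·ΔY = −(0.750458)·(-631.6) + (-0.660918)·(-400.7) = 738.82 m.

ΔE = 738.8 m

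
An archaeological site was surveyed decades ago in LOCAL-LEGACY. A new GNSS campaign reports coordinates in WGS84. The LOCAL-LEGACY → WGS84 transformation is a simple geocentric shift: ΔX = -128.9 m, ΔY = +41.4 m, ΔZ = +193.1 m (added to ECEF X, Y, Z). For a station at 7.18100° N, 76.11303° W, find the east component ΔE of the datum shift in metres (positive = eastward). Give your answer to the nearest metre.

ΔE = -115 m

At φ = 7.18100°, λ = -76.11303°: sin φ = 0.125004, cos φ = 0.992156, sin λ = -0.970771, cos λ = 0.240007.
ΔE = −sin λ·ΔX + cos λ·ΔY = −(-0.970771)·(-128.9) + (0.240007)·(41.4) = -115.20 m.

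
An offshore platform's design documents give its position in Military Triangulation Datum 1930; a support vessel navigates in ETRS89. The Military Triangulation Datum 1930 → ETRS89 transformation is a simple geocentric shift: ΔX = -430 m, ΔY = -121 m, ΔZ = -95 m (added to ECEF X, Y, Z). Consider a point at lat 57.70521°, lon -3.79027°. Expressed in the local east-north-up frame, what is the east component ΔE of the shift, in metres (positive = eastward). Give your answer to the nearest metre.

At φ = 57.70521°, λ = -3.79027°: sin φ = 0.845310, cos φ = 0.534275, sin λ = -0.066104, cos λ = 0.997813.
ΔE = −sin λ·ΔX + cos λ·ΔY = −(-0.066104)·(-430) + (0.997813)·(-121) = -149.16 m.

ΔE = -149 m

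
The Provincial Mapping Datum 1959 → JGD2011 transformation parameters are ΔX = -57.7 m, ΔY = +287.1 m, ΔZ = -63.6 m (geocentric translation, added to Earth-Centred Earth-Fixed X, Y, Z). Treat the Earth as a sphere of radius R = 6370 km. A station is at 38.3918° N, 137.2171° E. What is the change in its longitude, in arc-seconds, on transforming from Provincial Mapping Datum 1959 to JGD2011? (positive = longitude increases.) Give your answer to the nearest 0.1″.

Δλ = -7.1″

sin φ = 0.621036, cos φ = 0.783782, sin λ = 0.679222, cos λ = -0.733933.
East component: ΔE = −sin λ·ΔX + cos λ·ΔY = −(0.679222)(-57.7) + (-0.733933)(287.1) = -171.52 m.
1° of latitude spans πR/180 = 111177 m; at latitude φ, 1° of longitude spans that × cos φ = 87138.9 m, so Δλ = -171.52 / 87138.9 × 3600 = -7.086″.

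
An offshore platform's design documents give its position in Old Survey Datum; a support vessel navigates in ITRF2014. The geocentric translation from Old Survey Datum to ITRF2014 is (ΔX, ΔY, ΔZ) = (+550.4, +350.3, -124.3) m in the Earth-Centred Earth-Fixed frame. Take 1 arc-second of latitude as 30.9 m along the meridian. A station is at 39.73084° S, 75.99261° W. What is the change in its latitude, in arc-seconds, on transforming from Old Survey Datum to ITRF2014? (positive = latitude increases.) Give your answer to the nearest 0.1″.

sin φ = -0.639182, cos φ = 0.769056, sin λ = -0.970265, cos λ = 0.242047.
North component: ΔN = −sin φ cos λ·ΔX − sin φ sin λ·ΔY + cos φ·ΔZ = −(-0.639182)(0.242047)(550.4) − (-0.639182)(-0.970265)(350.3) + (0.769056)(-124.3) = -227.69 m.
1° of latitude spans 3600 × 30.90 = 111240 m, so Δφ = -227.69 / 111240 × 3600 = -7.369″.

Δφ = -7.4″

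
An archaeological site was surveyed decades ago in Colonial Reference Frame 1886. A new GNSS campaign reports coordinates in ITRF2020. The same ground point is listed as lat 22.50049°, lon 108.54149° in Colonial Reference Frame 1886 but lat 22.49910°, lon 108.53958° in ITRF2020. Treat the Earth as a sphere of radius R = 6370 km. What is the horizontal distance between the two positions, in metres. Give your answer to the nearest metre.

250 m

Δφ = 22.49910° − 22.50049° = -0.00139°; Δλ = 108.53958° − 108.54149° = -0.00191°.
1° along a meridian = πR/180 = 111177 m.
ΔN = Δφ × 111177 = -154.5 m; ΔE = Δλ × 111177 × cos(22.50049°) = -0.00191 × 111177 × 0.923876 = -196.2 m.
Distance = √(ΔE² + ΔN²) = √((-196.2)² + (-154.5)²) = 249.7 m.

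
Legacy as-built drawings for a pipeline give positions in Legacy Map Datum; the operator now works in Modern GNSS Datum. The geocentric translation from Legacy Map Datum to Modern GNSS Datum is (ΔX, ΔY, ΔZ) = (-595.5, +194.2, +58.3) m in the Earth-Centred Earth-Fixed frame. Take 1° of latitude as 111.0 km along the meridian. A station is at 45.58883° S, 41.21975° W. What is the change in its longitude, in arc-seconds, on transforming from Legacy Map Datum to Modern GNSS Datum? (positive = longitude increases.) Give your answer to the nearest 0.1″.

sin φ = -0.714336, cos φ = 0.699803, sin λ = -0.658949, cos λ = 0.752188.
East component: ΔE = −sin λ·ΔX + cos λ·ΔY = −(-0.658949)(-595.5) + (0.752188)(194.2) = -246.33 m.
1° of latitude spans 111000 m; at latitude φ, 1° of longitude spans that × cos φ = 77678.1 m, so Δλ = -246.33 / 77678.1 × 3600 = -11.416″.

Δλ = -11.4″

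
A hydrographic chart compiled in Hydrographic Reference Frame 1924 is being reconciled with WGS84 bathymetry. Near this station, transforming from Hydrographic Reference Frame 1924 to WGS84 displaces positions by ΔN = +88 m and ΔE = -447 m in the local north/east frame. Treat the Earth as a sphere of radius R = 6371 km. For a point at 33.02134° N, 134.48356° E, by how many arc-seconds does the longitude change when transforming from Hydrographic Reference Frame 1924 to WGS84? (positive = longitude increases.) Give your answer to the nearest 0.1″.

Δλ = -17.3″

At latitude 33.02134°, cos φ = 0.838468.
One radian of longitude at latitude φ spans R cos φ, so Δλ = ΔE / (R cos φ) = -447.0 / (6371000 × 0.838468) = -8.3678e-05 rad = -17.260″.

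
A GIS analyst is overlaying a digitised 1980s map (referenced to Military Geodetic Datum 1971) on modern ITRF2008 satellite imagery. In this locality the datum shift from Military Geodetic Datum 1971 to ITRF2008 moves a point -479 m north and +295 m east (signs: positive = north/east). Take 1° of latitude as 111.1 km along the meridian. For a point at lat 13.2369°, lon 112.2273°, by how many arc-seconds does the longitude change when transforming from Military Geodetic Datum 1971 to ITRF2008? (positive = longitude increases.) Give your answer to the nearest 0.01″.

At latitude 13.2369°, cos φ = 0.973432.
1° of longitude at this latitude = 111.1 × cos φ = 108.15 km, so Δλ = 295.0 / 108148.3 = 0.0027277° = 9.820″.

Δλ = 9.82″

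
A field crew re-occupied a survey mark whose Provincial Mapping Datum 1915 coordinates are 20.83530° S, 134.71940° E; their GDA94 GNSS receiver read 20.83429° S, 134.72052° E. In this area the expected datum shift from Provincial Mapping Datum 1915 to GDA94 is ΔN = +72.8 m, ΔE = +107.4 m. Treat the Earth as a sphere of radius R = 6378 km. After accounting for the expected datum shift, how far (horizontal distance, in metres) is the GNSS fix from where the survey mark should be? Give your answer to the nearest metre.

Observed coordinate differences: Δφ = +0.00101°, Δλ = +0.00112°.
Converting to metres (1° lat = 111317 m, cos φ = 0.934607): observed ΔN = 112.4 m, observed ΔE = 116.5 m.
Subtracting the expected shift leaves a residual of 112.4 − (72.8) = 39.6 m north and 116.5 − (107.4) = 9.1 m east.
Residual distance = √(39.6² + 9.1²) = 40.7 m.

41 m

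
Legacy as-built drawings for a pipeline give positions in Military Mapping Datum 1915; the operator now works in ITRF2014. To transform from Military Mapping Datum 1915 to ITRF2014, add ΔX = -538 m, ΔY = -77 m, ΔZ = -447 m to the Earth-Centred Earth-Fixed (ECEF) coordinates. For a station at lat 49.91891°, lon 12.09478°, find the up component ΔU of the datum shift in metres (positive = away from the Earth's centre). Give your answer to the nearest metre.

ΔU = -691 m

At φ = 49.91891°, λ = 12.09478°: sin φ = 0.765134, cos φ = 0.643871, sin λ = 0.209529, cos λ = 0.977802.
ΔU = cos φ cos λ·ΔX + cos φ sin λ·ΔY + sin φ·ΔZ = (0.643871)(0.977802)(-538) + (0.643871)(0.209529)(-77) + (0.765134)(-447) = -691.12 m.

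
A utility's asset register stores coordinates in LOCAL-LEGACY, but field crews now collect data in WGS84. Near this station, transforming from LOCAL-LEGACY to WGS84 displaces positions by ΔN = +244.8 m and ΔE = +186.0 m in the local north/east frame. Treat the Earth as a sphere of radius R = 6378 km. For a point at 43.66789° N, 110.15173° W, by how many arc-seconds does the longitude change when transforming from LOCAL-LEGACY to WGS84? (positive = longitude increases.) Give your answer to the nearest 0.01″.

Δλ = 8.32″

At latitude 43.66789°, cos φ = 0.723354.
One radian of longitude at latitude φ spans R cos φ, so Δλ = ΔE / (R cos φ) = 186.0 / (6378000 × 0.723354) = 4.0316e-05 rad = 8.316″.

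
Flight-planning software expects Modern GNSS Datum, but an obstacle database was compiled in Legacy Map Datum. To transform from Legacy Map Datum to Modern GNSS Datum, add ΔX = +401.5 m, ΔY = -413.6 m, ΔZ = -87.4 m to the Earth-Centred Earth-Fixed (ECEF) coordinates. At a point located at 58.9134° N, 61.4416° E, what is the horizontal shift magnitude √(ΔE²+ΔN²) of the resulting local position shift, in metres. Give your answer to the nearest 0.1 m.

At φ = 58.9134°, λ = 61.4416°: sin φ = 0.856388, cos φ = 0.516333, sin λ = 0.878330, cos λ = 0.478054.
ΔE = −sin λ·ΔX + cos λ·ΔY = −(0.878330)·(401.5) + (0.478054)·(-413.6) = -550.37 m.
ΔN = −sin φ cos λ·ΔX − sin φ sin λ·ΔY + cos φ·ΔZ = −(0.856388)(0.478054)(401.5) − (0.856388)(0.878330)(-413.6) + (0.516333)(-87.4) = 101.60 m.
Horizontal magnitude = √(ΔE² + ΔN²) = √((-550.37)² + 101.60²) = 559.67 m.

559.7 m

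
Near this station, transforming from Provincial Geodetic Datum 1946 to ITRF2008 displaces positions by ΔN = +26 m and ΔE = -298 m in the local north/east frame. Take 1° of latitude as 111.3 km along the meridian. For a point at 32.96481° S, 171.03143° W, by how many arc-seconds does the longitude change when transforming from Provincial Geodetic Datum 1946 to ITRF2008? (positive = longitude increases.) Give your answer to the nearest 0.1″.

Δλ = -11.5″

At latitude -32.96481°, cos φ = 0.839005.
1° of longitude at this latitude = 111.3 × cos φ = 93.38 km, so Δλ = -298.0 / 93381.2 = -0.0031912° = -11.488″.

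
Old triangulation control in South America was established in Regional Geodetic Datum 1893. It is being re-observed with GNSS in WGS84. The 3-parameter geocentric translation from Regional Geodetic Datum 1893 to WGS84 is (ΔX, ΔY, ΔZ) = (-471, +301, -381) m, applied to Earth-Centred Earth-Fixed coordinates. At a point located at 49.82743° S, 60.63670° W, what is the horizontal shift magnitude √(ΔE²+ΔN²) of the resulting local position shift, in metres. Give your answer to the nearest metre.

676 m

At φ = -49.82743°, λ = -60.63670°: sin φ = -0.764105, cos φ = 0.645092, sin λ = -0.871528, cos λ = 0.490346.
ΔE = −sin λ·ΔX + cos λ·ΔY = −(-0.871528)·(-471) + (0.490346)·(301) = -262.90 m.
ΔN = −sin φ cos λ·ΔX − sin φ sin λ·ΔY + cos φ·ΔZ = −(-0.764105)(0.490346)(-471) − (-0.764105)(-0.871528)(301) + (0.645092)(-381) = -622.70 m.
Horizontal magnitude = √(ΔE² + ΔN²) = √((-262.90)² + (-622.70)²) = 675.92 m.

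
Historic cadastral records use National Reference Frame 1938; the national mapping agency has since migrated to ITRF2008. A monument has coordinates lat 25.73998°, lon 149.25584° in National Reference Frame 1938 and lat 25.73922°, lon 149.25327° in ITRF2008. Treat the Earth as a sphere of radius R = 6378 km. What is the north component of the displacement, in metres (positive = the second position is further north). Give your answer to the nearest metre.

Δφ = 25.73922° − 25.73998° = -0.00076°; Δλ = 149.25327° − 149.25584° = -0.00257°.
1° along a meridian = πR/180 = 111317 m.
ΔN = Δφ × 111317 = -84.6 m; ΔE = Δλ × 111317 × cos(25.73998°) = -0.00257 × 111317 × 0.900774 = -257.7 m.

ΔN = -85 m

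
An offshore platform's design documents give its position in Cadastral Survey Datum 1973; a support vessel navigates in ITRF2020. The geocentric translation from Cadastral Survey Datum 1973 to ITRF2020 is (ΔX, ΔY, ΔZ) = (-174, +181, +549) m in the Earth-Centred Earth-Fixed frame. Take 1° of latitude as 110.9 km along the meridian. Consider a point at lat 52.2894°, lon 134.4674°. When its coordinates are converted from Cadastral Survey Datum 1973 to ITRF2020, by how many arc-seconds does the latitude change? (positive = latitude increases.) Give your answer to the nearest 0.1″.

sin φ = 0.791110, cos φ = 0.611673, sin λ = 0.713649, cos λ = -0.700503.
North component: ΔN = −sin φ cos λ·ΔX − sin φ sin λ·ΔY + cos φ·ΔZ = −(0.791110)(-0.700503)(-174) − (0.791110)(0.713649)(181) + (0.611673)(549) = 137.19 m.
1° of latitude spans 110900 m, so Δφ = 137.19 / 110900 × 3600 = 4.454″.

Δφ = 4.5″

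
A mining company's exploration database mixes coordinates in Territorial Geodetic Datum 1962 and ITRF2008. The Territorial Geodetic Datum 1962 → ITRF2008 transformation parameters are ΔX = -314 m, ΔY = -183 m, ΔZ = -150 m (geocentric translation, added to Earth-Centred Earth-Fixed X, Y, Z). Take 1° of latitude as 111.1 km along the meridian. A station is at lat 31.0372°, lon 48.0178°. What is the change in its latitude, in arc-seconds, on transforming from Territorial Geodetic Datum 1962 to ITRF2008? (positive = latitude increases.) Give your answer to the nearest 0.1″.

Δφ = 1.6″

sin φ = 0.515594, cos φ = 0.856833, sin λ = 0.743353, cos λ = 0.668900.
North component: ΔN = −sin φ cos λ·ΔX − sin φ sin λ·ΔY + cos φ·ΔZ = −(0.515594)(0.668900)(-314) − (0.515594)(0.743353)(-183) + (0.856833)(-150) = 49.91 m.
1° of latitude spans 111100 m, so Δφ = 49.91 / 111100 × 3600 = 1.617″.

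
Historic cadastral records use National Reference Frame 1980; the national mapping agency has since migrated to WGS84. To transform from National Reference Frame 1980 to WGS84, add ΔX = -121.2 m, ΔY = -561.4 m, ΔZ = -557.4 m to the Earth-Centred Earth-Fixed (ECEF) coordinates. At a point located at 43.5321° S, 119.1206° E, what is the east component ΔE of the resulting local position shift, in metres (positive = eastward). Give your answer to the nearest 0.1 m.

ΔE = 379.1 m

At φ = -43.5321°, λ = 119.1206°: sin φ = -0.688761, cos φ = 0.724989, sin λ = 0.873597, cos λ = -0.486650.
ΔE = −sin λ·ΔX + cos λ·ΔY = −(0.873597)·(-121.2) + (-0.486650)·(-561.4) = 379.09 m.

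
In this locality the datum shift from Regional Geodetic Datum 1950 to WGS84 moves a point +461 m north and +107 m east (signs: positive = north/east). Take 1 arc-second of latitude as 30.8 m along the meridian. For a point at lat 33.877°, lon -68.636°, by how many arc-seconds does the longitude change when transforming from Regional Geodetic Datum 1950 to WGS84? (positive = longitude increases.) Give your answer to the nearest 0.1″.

Δλ = 4.2″

At latitude 33.877°, cos φ = 0.830236.
1″ of longitude at this latitude = 30.80 × cos φ = 25.5713 m, so Δλ = 107.0 / 25.5713 = 4.184″.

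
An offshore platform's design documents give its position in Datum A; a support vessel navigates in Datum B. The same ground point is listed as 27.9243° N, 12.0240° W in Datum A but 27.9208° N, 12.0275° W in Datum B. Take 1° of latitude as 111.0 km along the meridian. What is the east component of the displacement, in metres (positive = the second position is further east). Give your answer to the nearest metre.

Δφ = 27.9208° − 27.9243° = -0.0035°; Δλ = -12.0275° − -12.0240° = -0.0035°.
ΔN = Δφ × 111000 = -388.5 m; ΔE = Δλ × 111000 × cos(27.9243°) = -0.0035 × 111000 × 0.883567 = -343.3 m.

ΔE = -343 m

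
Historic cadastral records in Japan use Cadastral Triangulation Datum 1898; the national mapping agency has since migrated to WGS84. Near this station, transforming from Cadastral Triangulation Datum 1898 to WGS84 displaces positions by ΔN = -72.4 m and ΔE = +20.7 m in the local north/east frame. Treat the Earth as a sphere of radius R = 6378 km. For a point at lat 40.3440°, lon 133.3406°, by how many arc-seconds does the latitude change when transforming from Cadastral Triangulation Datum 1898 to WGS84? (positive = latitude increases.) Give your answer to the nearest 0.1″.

Δφ = -2.3″

On a sphere of radius R, 1 rad of latitude = R, so Δφ = ΔN / R = -72.4 / 6378000 = -1.1352e-05 rad = -2.341″.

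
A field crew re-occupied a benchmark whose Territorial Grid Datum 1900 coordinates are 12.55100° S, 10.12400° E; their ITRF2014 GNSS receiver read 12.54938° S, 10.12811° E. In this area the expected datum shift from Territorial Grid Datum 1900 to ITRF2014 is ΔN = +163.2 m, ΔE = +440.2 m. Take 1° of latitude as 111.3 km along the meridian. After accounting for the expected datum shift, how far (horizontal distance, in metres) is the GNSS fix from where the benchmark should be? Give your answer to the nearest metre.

18 m

Observed coordinate differences: Δφ = +0.00162°, Δλ = +0.00411°.
Converting to metres (1° lat = 111300 m, cos φ = 0.976103): observed ΔN = 180.3 m, observed ΔE = 446.5 m.
Subtracting the expected shift leaves a residual of 180.3 − (163.2) = 17.1 m north and 446.5 − (440.2) = 6.3 m east.
Residual distance = √(17.1² + 6.3²) = 18.2 m.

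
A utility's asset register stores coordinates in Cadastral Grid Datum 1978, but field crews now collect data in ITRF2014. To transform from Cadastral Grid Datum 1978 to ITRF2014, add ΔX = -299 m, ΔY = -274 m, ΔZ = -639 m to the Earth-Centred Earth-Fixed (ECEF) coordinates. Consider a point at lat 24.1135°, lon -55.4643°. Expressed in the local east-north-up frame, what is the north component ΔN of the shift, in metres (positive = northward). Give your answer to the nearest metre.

The local north axis is (−sin φ cos λ, −sin φ sin λ, cos φ), giving ΔN = 69.252 − 92.214 − 583.240 = -606.20 m.

ΔN = -606 m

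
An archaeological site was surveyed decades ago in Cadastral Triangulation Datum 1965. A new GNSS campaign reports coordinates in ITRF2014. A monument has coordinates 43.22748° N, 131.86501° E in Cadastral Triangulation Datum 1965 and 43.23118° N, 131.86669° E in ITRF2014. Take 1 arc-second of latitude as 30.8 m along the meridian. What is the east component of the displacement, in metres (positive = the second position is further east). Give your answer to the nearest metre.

ΔE = 136 m

Δφ = 43.23118° − 43.22748° = +0.00370°; Δλ = 131.86669° − 131.86501° = +0.00168°.
1° of latitude = 3600 × 30.80 = 110880 m.
ΔN = Δφ × 110880 = 410.3 m; ΔE = Δλ × 110880 × cos(43.22748°) = +0.00168 × 110880 × 0.728640 = 135.7 m.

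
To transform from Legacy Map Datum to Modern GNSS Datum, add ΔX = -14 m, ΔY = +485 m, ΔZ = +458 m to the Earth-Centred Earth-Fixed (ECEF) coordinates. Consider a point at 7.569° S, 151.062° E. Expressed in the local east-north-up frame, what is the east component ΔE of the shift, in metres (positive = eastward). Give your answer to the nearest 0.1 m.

The local east axis at (φ, λ) is (−sin λ, cos λ, 0), so ΔE = −sin(151.062°)·(-14) + cos(151.062°)·485 = -417.67 m.

ΔE = -417.7 m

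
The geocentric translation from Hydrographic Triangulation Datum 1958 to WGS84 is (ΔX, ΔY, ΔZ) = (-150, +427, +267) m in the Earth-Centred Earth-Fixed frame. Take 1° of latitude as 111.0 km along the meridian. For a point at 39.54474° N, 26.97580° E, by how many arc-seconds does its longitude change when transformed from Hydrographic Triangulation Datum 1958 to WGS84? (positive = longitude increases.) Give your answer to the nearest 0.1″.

sin φ = 0.636681, cos φ = 0.771128, sin λ = 0.453614, cos λ = 0.891198.
East component: ΔE = −sin λ·ΔX + cos λ·ΔY = −(0.453614)(-150) + (0.891198)(427) = 448.58 m.
1° of latitude spans 111000 m; at latitude φ, 1° of longitude spans that × cos φ = 85595.2 m, so Δλ = 448.58 / 85595.2 × 3600 = 18.867″.

Δλ = 18.9″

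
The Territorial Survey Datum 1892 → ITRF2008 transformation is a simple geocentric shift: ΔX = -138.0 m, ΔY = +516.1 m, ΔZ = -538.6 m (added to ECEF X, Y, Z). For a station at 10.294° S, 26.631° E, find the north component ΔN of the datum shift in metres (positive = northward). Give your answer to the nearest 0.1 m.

At φ = -10.294°, λ = 26.631°: sin φ = -0.178699, cos φ = 0.983904, sin λ = 0.448243, cos λ = 0.893912.
ΔN = −sin φ cos λ·ΔX − sin φ sin λ·ΔY + cos φ·ΔZ = −(-0.178699)(0.893912)(-138.0) − (-0.178699)(0.448243)(516.1) + (0.983904)(-538.6) = -510.63 m.

ΔN = -510.6 m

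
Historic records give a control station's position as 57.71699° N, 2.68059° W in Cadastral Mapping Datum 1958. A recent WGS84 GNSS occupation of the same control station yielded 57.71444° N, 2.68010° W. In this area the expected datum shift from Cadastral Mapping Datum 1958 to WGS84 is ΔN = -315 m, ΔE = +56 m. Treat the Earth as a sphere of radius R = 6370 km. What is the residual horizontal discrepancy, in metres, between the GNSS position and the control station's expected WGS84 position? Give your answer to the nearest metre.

Observed coordinate differences: Δφ = -0.00255°, Δλ = +0.00049°.
Converting to metres (1° lat = 111177 m, cos φ = 0.534102): observed ΔN = -283.5 m, observed ΔE = 29.1 m.
Subtracting the expected shift leaves a residual of -283.5 − (-315) = 31.5 m north and 29.1 − (56) = -26.9 m east.
Residual distance = √(31.5² + (-26.9)²) = 41.4 m.

41 m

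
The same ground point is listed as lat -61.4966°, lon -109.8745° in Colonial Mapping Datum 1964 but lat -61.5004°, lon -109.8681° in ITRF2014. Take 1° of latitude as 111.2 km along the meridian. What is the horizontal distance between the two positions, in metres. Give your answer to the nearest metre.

Δφ = -61.5004° − -61.4966° = -0.0038°; Δλ = -109.8681° − -109.8745° = +0.0064°.
ΔN = Δφ × 111200 = -422.6 m; ΔE = Δλ × 111200 × cos(-61.4966°) = +0.0064 × 111200 × 0.477211 = 339.6 m.
Distance = √(ΔE² + ΔN²) = √(339.6² + (-422.6)²) = 542.1 m.

542 m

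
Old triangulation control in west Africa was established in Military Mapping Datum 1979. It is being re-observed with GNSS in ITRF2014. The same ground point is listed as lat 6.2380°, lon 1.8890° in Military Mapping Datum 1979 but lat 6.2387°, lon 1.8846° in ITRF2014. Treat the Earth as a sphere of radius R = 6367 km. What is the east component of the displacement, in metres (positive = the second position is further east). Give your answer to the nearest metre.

ΔE = -486 m

Δφ = 6.2387° − 6.2380° = +0.0007°; Δλ = 1.8846° − 1.8890° = -0.0044°.
1° along a meridian = πR/180 = 111125 m.
ΔN = Δφ × 111125 = 77.8 m; ΔE = Δλ × 111125 × cos(6.2380°) = -0.0044 × 111125 × 0.994079 = -486.1 m.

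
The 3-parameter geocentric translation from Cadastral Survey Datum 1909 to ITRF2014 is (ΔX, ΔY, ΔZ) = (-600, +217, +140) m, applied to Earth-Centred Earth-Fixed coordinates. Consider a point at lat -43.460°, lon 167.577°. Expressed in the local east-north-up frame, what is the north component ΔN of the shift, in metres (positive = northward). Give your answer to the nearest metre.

At φ = -43.460°, λ = 167.577°: sin φ = -0.687848, cos φ = 0.725855, sin λ = 0.215127, cos λ = -0.976586.
ΔN = −sin φ cos λ·ΔX − sin φ sin λ·ΔY + cos φ·ΔZ = −(-0.687848)(-0.976586)(-600) − (-0.687848)(0.215127)(217) + (0.725855)(140) = 536.78 m.

ΔN = 537 m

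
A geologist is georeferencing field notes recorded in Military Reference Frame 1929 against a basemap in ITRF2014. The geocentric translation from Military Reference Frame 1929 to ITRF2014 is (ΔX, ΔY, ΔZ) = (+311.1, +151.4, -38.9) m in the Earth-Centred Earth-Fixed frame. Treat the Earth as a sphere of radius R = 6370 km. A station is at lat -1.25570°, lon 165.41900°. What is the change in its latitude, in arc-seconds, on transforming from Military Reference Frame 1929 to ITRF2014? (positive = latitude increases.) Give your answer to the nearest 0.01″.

Δφ = -1.45″

sin φ = -0.021914, cos φ = 0.999760, sin λ = 0.251748, cos λ = -0.967793.
North component: ΔN = −sin φ cos λ·ΔX − sin φ sin λ·ΔY + cos φ·ΔZ = −(-0.021914)(-0.967793)(311.1) − (-0.021914)(0.251748)(151.4) + (0.999760)(-38.9) = -44.65 m.
1° of latitude spans πR/180 = 111177 m, so Δφ = -44.65 / 111177 × 3600 = -1.446″.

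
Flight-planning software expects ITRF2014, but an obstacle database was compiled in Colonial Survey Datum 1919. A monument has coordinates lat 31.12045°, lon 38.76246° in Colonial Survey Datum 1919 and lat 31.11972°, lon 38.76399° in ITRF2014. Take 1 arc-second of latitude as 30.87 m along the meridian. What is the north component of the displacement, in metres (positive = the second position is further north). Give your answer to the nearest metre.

ΔN = -81 m

Δφ = 31.11972° − 31.12045° = -0.00073°; Δλ = 38.76399° − 38.76246° = +0.00153°.
1° of latitude = 3600 × 30.87 = 111132 m.
ΔN = Δφ × 111132 = -81.1 m; ΔE = Δλ × 111132 × cos(31.12045°) = +0.00153 × 111132 × 0.856083 = 145.6 m.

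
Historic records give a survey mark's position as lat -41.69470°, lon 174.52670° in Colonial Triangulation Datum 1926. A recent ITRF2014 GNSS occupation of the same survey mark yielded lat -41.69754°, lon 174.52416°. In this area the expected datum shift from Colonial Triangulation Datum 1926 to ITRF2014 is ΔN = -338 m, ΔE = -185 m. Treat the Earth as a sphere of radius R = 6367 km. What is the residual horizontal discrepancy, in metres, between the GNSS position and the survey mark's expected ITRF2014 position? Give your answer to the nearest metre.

Observed coordinate differences: Δφ = -0.00284°, Δλ = -0.00254°.
Converting to metres (1° lat = 111125 m, cos φ = 0.746700): observed ΔN = -315.6 m, observed ΔE = -210.8 m.
Subtracting the expected shift leaves a residual of -315.6 − (-338) = 22.4 m north and -210.8 − (-185) = -25.8 m east.
Residual distance = √(22.4² + (-25.8)²) = 34.1 m.

34 m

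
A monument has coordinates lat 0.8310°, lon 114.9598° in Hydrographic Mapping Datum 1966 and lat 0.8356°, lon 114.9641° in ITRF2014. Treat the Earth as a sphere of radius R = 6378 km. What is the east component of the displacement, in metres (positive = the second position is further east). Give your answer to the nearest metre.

ΔE = 479 m

Δφ = 0.8356° − 0.8310° = +0.0046°; Δλ = 114.9641° − 114.9598° = +0.0043°.
1° along a meridian = πR/180 = 111317 m.
ΔN = Δφ × 111317 = 512.1 m; ΔE = Δλ × 111317 × cos(0.8310°) = +0.0043 × 111317 × 0.999895 = 478.6 m.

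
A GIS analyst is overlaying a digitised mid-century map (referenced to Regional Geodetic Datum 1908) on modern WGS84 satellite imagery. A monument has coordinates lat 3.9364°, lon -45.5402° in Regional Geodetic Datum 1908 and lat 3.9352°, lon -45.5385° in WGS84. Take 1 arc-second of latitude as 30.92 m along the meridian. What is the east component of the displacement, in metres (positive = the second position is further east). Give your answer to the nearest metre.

Δφ = 3.9352° − 3.9364° = -0.0012°; Δλ = -45.5385° − -45.5402° = +0.0017°.
1° of latitude = 3600 × 30.92 = 111312 m.
ΔN = Δφ × 111312 = -133.6 m; ΔE = Δλ × 111312 × cos(3.9364°) = +0.0017 × 111312 × 0.997641 = 188.8 m.

ΔE = 189 m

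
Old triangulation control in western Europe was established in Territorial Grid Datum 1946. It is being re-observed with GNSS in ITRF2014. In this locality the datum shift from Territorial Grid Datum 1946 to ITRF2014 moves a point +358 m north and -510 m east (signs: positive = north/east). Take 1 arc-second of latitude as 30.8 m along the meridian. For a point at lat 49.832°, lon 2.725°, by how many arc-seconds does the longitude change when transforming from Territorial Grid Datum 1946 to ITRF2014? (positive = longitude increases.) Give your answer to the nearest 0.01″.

Δλ = -25.67″

At latitude 49.832°, cos φ = 0.645031.
1″ of longitude at this latitude = 30.80 × cos φ = 19.8670 m, so Δλ = -510.0 / 19.8670 = -25.671″.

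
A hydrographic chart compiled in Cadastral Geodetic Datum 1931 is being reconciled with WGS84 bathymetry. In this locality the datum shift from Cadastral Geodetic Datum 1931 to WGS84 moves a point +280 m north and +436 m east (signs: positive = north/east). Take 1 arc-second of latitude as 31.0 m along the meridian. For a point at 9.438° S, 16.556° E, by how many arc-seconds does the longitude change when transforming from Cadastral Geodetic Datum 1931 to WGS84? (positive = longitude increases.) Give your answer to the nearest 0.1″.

Δλ = 14.3″

At latitude -9.438°, cos φ = 0.986464.
1″ of longitude at this latitude = 31.00 × cos φ = 30.5804 m, so Δλ = 436.0 / 30.5804 = 14.258″.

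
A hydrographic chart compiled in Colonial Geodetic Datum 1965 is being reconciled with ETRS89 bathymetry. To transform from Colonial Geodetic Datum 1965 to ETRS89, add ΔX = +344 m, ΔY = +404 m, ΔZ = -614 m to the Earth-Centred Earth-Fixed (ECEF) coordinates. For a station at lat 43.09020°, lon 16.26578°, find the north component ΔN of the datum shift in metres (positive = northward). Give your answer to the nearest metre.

At φ = 43.09020°, λ = 16.26578°: sin φ = 0.683149, cos φ = 0.730279, sin λ = 0.280093, cos λ = 0.959973.
ΔN = −sin φ cos λ·ΔX − sin φ sin λ·ΔY + cos φ·ΔZ = −(0.683149)(0.959973)(344) − (0.683149)(0.280093)(404) + (0.730279)(-614) = -751.29 m.

ΔN = -751 m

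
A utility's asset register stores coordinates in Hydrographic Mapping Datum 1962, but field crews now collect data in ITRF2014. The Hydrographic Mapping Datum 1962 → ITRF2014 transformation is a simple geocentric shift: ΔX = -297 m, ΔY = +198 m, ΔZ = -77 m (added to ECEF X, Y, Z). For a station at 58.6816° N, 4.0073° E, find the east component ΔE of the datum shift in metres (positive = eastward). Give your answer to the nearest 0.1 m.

The local east axis at (φ, λ) is (−sin λ, cos λ, 0), so ΔE = −sin(4.0073°)·(-297) + cos(4.0073°)·198 = 218.27 m.

ΔE = 218.3 m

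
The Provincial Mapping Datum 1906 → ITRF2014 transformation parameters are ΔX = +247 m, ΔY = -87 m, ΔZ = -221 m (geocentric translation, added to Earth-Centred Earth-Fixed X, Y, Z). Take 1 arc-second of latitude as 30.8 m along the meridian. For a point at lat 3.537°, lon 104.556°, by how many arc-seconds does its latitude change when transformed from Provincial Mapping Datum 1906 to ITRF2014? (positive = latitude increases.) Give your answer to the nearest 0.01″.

Δφ = -6.87″

sin φ = 0.061693, cos φ = 0.998095, sin λ = 0.967902, cos λ = -0.251326.
North component: ΔN = −sin φ cos λ·ΔX − sin φ sin λ·ΔY + cos φ·ΔZ = −(0.061693)(-0.251326)(247) − (0.061693)(0.967902)(-87) + (0.998095)(-221) = -211.55 m.
1° of latitude spans 3600 × 30.80 = 110880 m, so Δφ = -211.55 / 110880 × 3600 = -6.869″.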